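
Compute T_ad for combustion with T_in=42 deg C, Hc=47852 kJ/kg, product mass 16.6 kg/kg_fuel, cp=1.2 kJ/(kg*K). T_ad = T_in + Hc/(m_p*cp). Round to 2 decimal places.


T_ad = T_in + Hc / (m_p * cp)
Denominator = 16.6 * 1.2 = 19.9200
Temperature rise = 47852 / 19.9200 = 2402.21 K
T_ad = 42 + 2402.21 = 2444.21 deg C


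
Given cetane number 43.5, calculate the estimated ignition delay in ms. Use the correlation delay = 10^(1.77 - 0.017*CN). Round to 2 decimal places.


delay = 10^(1.77 - 0.017*CN)
Exponent = 1.77 - 0.017*43.5 = 1.0305
delay = 10^1.0305 = 10.73 ms


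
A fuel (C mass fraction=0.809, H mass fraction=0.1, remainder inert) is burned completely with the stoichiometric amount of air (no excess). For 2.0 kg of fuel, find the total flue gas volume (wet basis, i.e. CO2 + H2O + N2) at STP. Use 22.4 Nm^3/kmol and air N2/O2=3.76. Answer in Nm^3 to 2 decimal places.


Per kg fuel: CO2 = (C/12 kmol)*22.4 = (0.809/12)*22.4 = 1.51013 Nm^3
Per kg fuel: H2O = (H/2 kmol)*22.4 = (0.1/2)*22.4 = 1.12000 Nm^3
O2 needed per kg fuel = C/12 + H/4 = 0.809/12 + 0.1/4 = 0.09241667 kmol
Per kg fuel: N2 = O2*3.76*22.4 = 0.09241667*3.76*22.4 = 7.78370 Nm^3
Total per kg = 1.51013 + 1.12000 + 7.78370 = 10.41383 Nm^3
Total = 10.41383 * 2.0 = 20.83 Nm^3


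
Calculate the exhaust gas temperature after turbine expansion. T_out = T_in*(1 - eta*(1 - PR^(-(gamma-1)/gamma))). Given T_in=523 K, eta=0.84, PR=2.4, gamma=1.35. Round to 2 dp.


T_out = T_in * (1 - eta * (1 - PR^(-(gamma-1)/gamma)))
Exponent = -(1.35-1)/1.35 = -0.25925926
PR^exp = 2.4^(-0.25925926) = 0.79694200
Factor = 1 - 0.84*(1 - 0.79694200) = 0.82943128
T_out = 523 * 0.82943128 = 433.79 K


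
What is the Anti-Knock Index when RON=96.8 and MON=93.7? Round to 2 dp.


AKI = (RON + MON) / 2
AKI = (96.8 + 93.7) / 2
AKI = 190.5 / 2 = 95.25


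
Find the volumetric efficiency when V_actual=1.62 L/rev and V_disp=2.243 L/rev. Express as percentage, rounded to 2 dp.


eta_v = (V_actual / V_disp) * 100
Ratio = 1.62 / 2.243 = 0.7222
eta_v = 0.7222 * 100 = 72.22%


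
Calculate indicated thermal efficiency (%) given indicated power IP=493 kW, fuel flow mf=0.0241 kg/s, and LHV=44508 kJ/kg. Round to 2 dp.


eta_ith = (IP / (mf * LHV)) * 100
Denominator = 0.0241 * 44508 = 1072.6428 kW
eta_ith = (493 / 1072.6428) * 100 = 45.96%


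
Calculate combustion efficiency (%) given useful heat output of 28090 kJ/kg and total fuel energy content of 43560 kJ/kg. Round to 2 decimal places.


Efficiency = (Q_useful / Q_fuel) * 100
Efficiency = (28090 / 43560) * 100
Efficiency = 0.6449 * 100 = 64.49%


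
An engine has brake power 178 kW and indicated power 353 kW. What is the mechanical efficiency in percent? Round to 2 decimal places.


eta_mech = (BP / IP) * 100
Ratio = 178 / 353 = 0.5042
eta_mech = 0.5042 * 100 = 50.42%


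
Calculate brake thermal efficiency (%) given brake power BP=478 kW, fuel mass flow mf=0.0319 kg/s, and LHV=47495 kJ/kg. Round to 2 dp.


eta_BTE = (BP / (mf * LHV)) * 100
Denominator = 0.0319 * 47495 = 1515.0905 kW
eta_BTE = (478 / 1515.0905) * 100 = 31.55%


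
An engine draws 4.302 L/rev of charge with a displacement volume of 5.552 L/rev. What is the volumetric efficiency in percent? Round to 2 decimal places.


eta_v = (V_actual / V_disp) * 100
Ratio = 4.302 / 5.552 = 0.7749
eta_v = 0.7749 * 100 = 77.49%


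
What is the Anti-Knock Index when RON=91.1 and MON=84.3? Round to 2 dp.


AKI = (RON + MON) / 2
AKI = (91.1 + 84.3) / 2
AKI = 175.4 / 2 = 87.70


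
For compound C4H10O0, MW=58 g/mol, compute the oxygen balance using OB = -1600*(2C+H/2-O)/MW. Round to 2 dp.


OB = -1600 * (2C + H/2 - O) / MW
Inner = 2*4 + 10/2 - 0 = 13.00
OB = -1600 * 13.00 / 58 = -358.62%


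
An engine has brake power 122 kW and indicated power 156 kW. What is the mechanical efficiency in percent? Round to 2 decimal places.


eta_mech = (BP / IP) * 100
Ratio = 122 / 156 = 0.7821
eta_mech = 0.7821 * 100 = 78.21%


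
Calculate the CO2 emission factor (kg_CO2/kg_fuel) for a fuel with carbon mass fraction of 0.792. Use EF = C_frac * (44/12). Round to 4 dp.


EF = C_frac * (M_CO2 / M_C)
EF = 0.792 * (44/12)
EF = 0.792 * 3.666667 = 2.9040 kg_CO2/kg_fuel


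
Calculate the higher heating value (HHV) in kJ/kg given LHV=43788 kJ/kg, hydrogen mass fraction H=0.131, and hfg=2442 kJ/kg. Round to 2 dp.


HHV = LHV + hfg * 9 * H
Water addition = 2442 * 9 * 0.131 = 2879.118 kJ/kg
HHV = 43788 + 2879.118 = 46667.12 kJ/kg


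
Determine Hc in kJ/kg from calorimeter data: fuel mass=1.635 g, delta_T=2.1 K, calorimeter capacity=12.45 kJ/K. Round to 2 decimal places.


Hc = C_cal * delta_T / m_fuel
Q_released = 12.45 * 2.1 = 26.1450 kJ
m_fuel = 1.635 g = 1.635/1000 kg = 0.001635 kg
Hc = 26.1450 / 0.001635 = 15990.83 kJ/kg


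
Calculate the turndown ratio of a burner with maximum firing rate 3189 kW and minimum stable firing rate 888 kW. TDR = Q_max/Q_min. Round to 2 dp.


TDR = Q_max / Q_min
TDR = 3189 / 888 = 3.59


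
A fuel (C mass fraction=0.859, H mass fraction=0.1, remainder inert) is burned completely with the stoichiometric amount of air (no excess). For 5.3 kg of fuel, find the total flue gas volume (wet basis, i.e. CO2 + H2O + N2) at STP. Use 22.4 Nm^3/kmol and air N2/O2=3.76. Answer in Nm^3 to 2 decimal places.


Per kg fuel: CO2 = (C/12 kmol)*22.4 = (0.859/12)*22.4 = 1.60347 Nm^3
Per kg fuel: H2O = (H/2 kmol)*22.4 = (0.1/2)*22.4 = 1.12000 Nm^3
O2 needed per kg fuel = C/12 + H/4 = 0.859/12 + 0.1/4 = 0.09658333 kmol
Per kg fuel: N2 = O2*3.76*22.4 = 0.09658333*3.76*22.4 = 8.13463 Nm^3
Total per kg = 1.60347 + 1.12000 + 8.13463 = 10.85810 Nm^3
Total = 10.85810 * 5.3 = 57.55 Nm^3


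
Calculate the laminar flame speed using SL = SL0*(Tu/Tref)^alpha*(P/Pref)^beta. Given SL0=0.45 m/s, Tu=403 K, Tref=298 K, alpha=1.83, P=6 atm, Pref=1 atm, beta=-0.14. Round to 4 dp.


SL = SL0 * (Tu/Tref)^alpha * (P/Pref)^beta
T ratio = 403/298 = 1.35234899
(T ratio)^alpha = 1.35234899^1.83 = 1.737371
(P/Pref)^beta = 6^(-0.14) = 0.778142
SL = 0.45 * 1.737371 * 0.778142 = 0.6084 m/s


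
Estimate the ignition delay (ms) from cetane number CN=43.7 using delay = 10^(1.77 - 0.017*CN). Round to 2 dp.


delay = 10^(1.77 - 0.017*CN)
Exponent = 1.77 - 0.017*43.7 = 1.0271
delay = 10^1.0271 = 10.64 ms


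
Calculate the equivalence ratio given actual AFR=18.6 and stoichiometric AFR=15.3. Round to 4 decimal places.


phi = AFR_stoich / AFR_actual
phi = 15.3 / 18.6 = 0.8226


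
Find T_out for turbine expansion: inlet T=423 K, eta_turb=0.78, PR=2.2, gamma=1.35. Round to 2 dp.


T_out = T_in * (1 - eta * (1 - PR^(-(gamma-1)/gamma)))
Exponent = -(1.35-1)/1.35 = -0.25925926
PR^exp = 2.2^(-0.25925926) = 0.81512413
Factor = 1 - 0.78*(1 - 0.81512413) = 0.85579682
T_out = 423 * 0.85579682 = 362.00 K


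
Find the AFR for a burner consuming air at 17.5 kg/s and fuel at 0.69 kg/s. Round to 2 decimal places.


AFR = m_air / m_fuel
AFR = 17.5 / 0.69 = 25.36


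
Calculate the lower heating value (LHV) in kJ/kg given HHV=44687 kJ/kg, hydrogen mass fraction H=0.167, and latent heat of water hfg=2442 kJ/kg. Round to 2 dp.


LHV = HHV - hfg * 9 * H
Water correction = 2442 * 9 * 0.167 = 3670.326 kJ/kg
LHV = 44687 - 3670.326 = 41016.67 kJ/kg


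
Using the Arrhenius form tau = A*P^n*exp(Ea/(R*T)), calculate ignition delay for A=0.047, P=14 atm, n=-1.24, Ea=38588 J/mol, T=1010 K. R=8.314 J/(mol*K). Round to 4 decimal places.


tau = A * P^n * exp(Ea/(R*T))
P^n = 14^(-1.24) = 0.03791414
Ea/(R*T) = 38588/(8.314*1010) = 4.595374
exp(Ea/(R*T)) = 99.025178
tau = 0.047 * 0.03791414 * 99.025178 = 0.1765 ms


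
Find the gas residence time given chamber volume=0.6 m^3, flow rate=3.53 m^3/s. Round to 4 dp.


tau = V / Q_flow
tau = 0.6 / 3.53 = 0.1700 s


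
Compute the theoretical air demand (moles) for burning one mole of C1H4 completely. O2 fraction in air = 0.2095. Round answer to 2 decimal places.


Balanced combustion: C1H4 + 2 O2 -> 1 CO2 + 2 H2O
O2 needed = C + H/4 = 1 + 4/4 = 2.00 moles
Air moles = O2 / 0.2095 = 2.00 / 0.2095 = 9.55 moles air


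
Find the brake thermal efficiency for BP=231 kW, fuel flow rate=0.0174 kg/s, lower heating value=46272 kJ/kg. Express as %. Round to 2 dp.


eta_BTE = (BP / (mf * LHV)) * 100
Denominator = 0.0174 * 46272 = 805.1328 kW
eta_BTE = (231 / 805.1328) * 100 = 28.69%


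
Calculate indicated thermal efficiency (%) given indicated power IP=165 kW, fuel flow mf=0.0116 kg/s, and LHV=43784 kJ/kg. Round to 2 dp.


eta_ith = (IP / (mf * LHV)) * 100
Denominator = 0.0116 * 43784 = 507.8944 kW
eta_ith = (165 / 507.8944) * 100 = 32.49%


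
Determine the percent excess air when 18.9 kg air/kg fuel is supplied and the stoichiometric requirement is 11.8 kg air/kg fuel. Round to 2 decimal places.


Excess air = actual - stoichiometric = 18.9 - 11.8 = 7.10 kg/kg fuel
Excess air % = (excess / stoich) * 100 = (7.10 / 11.8) * 100 = 60.17%


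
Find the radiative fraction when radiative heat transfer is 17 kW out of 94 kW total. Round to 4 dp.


f_rad = Q_rad / Q_total
f_rad = 17 / 94 = 0.1809


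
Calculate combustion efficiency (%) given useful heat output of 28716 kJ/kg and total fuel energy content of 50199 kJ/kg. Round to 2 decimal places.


Efficiency = (Q_useful / Q_fuel) * 100
Efficiency = (28716 / 50199) * 100
Efficiency = 0.5720 * 100 = 57.20%


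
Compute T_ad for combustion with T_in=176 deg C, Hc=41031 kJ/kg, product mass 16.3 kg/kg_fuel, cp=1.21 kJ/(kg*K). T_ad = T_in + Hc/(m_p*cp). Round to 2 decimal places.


T_ad = T_in + Hc / (m_p * cp)
Denominator = 16.3 * 1.21 = 19.7230
Temperature rise = 41031 / 19.7230 = 2080.36 K
T_ad = 176 + 2080.36 = 2256.36 deg C


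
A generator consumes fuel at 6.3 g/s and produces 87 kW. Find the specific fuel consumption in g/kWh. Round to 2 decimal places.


SFC = (mf / BP) * 3600
Rate = 6.3 / 87 = 0.072414 g/(s*kW)
SFC = 0.072414 * 3600 = 260.69 g/kWh


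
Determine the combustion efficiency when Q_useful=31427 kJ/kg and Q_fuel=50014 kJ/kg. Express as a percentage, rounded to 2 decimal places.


Efficiency = (Q_useful / Q_fuel) * 100
Efficiency = (31427 / 50014) * 100
Efficiency = 0.6284 * 100 = 62.84%


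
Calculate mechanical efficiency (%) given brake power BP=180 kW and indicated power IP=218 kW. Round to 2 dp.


eta_mech = (BP / IP) * 100
Ratio = 180 / 218 = 0.8257
eta_mech = 0.8257 * 100 = 82.57%


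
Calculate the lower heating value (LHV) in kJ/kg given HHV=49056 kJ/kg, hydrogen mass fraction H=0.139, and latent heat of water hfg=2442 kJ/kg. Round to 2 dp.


LHV = HHV - hfg * 9 * H
Water correction = 2442 * 9 * 0.139 = 3054.942 kJ/kg
LHV = 49056 - 3054.942 = 46001.06 kJ/kg


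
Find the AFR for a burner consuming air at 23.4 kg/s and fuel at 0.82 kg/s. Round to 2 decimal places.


AFR = m_air / m_fuel
AFR = 23.4 / 0.82 = 28.54


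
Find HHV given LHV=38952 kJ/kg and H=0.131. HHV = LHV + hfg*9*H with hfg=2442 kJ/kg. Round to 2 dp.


HHV = LHV + hfg * 9 * H
Water addition = 2442 * 9 * 0.131 = 2879.118 kJ/kg
HHV = 38952 + 2879.118 = 41831.12 kJ/kg


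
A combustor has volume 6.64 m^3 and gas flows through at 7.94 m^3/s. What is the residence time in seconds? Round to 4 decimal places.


tau = V / Q_flow
tau = 6.64 / 7.94 = 0.8363 s


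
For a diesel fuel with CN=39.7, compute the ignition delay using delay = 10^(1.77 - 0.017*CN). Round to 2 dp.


delay = 10^(1.77 - 0.017*CN)
Exponent = 1.77 - 0.017*39.7 = 1.0951
delay = 10^1.0951 = 12.45 ms


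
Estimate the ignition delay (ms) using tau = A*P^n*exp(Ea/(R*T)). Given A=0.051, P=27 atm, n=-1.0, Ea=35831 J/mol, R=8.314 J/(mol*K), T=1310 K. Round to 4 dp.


tau = A * P^n * exp(Ea/(R*T))
P^n = 27^(-1.0) = 0.03703704
Ea/(R*T) = 35831/(8.314*1310) = 3.289861
exp(Ea/(R*T)) = 26.839146
tau = 0.051 * 0.03703704 * 26.839146 = 0.0507 ms


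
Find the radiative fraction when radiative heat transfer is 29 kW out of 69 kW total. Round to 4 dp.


f_rad = Q_rad / Q_total
f_rad = 29 / 69 = 0.4203


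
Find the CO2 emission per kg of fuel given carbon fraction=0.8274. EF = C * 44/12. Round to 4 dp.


EF = C_frac * (M_CO2 / M_C)
EF = 0.8274 * (44/12)
EF = 0.8274 * 3.666667 = 3.0338 kg_CO2/kg_fuel


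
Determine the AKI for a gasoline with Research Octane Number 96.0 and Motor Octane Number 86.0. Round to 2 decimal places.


AKI = (RON + MON) / 2
AKI = (96.0 + 86.0) / 2
AKI = 182.0 / 2 = 91.00


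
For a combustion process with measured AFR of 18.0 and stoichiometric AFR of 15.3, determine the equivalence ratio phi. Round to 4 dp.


phi = AFR_stoich / AFR_actual
phi = 15.3 / 18.0 = 0.8500


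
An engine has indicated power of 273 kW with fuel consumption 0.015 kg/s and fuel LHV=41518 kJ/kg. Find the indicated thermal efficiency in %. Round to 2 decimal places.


eta_ith = (IP / (mf * LHV)) * 100
Denominator = 0.015 * 41518 = 622.7700 kW
eta_ith = (273 / 622.7700) * 100 = 43.84%


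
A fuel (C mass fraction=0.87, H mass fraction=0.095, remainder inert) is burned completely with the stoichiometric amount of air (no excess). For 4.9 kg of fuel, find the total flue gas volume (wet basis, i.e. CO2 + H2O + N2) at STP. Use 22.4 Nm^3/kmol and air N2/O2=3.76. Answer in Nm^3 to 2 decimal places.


Per kg fuel: CO2 = (C/12 kmol)*22.4 = (0.87/12)*22.4 = 1.62400 Nm^3
Per kg fuel: H2O = (H/2 kmol)*22.4 = (0.095/2)*22.4 = 1.06400 Nm^3
O2 needed per kg fuel = C/12 + H/4 = 0.87/12 + 0.095/4 = 0.09625000 kmol
Per kg fuel: N2 = O2*3.76*22.4 = 0.09625000*3.76*22.4 = 8.10656 Nm^3
Total per kg = 1.62400 + 1.06400 + 8.10656 = 10.79456 Nm^3
Total = 10.79456 * 4.9 = 52.89 Nm^3


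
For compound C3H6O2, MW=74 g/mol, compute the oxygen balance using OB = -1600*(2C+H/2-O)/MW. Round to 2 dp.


OB = -1600 * (2C + H/2 - O) / MW
Inner = 2*3 + 6/2 - 2 = 7.00
OB = -1600 * 7.00 / 74 = -151.35%


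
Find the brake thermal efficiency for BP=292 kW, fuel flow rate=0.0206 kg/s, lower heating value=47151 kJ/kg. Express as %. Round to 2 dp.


eta_BTE = (BP / (mf * LHV)) * 100
Denominator = 0.0206 * 47151 = 971.3106 kW
eta_BTE = (292 / 971.3106) * 100 = 30.06%


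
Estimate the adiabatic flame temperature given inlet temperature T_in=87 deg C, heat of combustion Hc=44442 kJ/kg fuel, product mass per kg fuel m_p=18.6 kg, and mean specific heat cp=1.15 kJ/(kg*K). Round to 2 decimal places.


T_ad = T_in + Hc / (m_p * cp)
Denominator = 18.6 * 1.15 = 21.3900
Temperature rise = 44442 / 21.3900 = 2077.70 K
T_ad = 87 + 2077.70 = 2164.70 deg C


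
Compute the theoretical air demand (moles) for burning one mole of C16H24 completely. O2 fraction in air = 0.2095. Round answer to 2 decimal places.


Balanced combustion: C16H24 + 22 O2 -> 16 CO2 + 12 H2O
O2 needed = C + H/4 = 16 + 24/4 = 22.00 moles
Air moles = O2 / 0.2095 = 22.00 / 0.2095 = 105.01 moles air


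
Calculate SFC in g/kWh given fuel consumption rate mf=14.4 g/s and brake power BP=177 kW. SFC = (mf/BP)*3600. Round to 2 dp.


SFC = (mf / BP) * 3600
Rate = 14.4 / 177 = 0.081356 g/(s*kW)
SFC = 0.081356 * 3600 = 292.88 g/kWh


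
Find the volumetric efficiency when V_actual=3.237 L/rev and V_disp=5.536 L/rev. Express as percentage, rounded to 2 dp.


eta_v = (V_actual / V_disp) * 100
Ratio = 3.237 / 5.536 = 0.5847
eta_v = 0.5847 * 100 = 58.47%


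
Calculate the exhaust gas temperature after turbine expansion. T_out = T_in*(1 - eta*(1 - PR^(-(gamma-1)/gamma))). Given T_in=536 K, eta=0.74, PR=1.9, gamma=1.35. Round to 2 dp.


T_out = T_in * (1 - eta * (1 - PR^(-(gamma-1)/gamma)))
Exponent = -(1.35-1)/1.35 = -0.25925926
PR^exp = 1.9^(-0.25925926) = 0.84670193
Factor = 1 - 0.74*(1 - 0.84670193) = 0.88655943
T_out = 536 * 0.88655943 = 475.20 K


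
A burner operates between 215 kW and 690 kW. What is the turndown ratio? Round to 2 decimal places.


TDR = Q_max / Q_min
TDR = 690 / 215 = 3.21


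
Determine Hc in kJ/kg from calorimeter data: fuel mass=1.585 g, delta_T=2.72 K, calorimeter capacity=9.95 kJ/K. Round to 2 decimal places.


Hc = C_cal * delta_T / m_fuel
Q_released = 9.95 * 2.72 = 27.0640 kJ
m_fuel = 1.585 g = 1.585/1000 kg = 0.001585 kg
Hc = 27.0640 / 0.001585 = 17075.08 kJ/kg


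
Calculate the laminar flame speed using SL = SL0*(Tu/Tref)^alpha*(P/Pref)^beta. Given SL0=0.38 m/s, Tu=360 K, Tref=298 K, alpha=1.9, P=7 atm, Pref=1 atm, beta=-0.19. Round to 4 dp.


SL = SL0 * (Tu/Tref)^alpha * (P/Pref)^beta
T ratio = 360/298 = 1.20805369
(T ratio)^alpha = 1.20805369^1.9 = 1.432069
(P/Pref)^beta = 7^(-0.19) = 0.690926
SL = 0.38 * 1.432069 * 0.690926 = 0.3760 m/s


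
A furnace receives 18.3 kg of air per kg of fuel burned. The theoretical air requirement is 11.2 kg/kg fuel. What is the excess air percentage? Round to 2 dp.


Excess air = actual - stoichiometric = 18.3 - 11.2 = 7.10 kg/kg fuel
Excess air % = (excess / stoich) * 100 = (7.10 / 11.2) * 100 = 63.39%


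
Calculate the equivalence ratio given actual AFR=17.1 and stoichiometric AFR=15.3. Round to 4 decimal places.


phi = AFR_stoich / AFR_actual
phi = 15.3 / 17.1 = 0.8947


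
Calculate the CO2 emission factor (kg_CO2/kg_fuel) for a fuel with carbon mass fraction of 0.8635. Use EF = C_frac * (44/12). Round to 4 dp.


EF = C_frac * (M_CO2 / M_C)
EF = 0.8635 * (44/12)
EF = 0.8635 * 3.666667 = 3.1662 kg_CO2/kg_fuel


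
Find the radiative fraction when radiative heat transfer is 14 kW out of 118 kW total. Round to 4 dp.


f_rad = Q_rad / Q_total
f_rad = 14 / 118 = 0.1186


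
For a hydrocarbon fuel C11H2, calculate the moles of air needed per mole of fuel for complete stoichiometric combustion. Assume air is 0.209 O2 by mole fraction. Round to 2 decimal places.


Balanced combustion: C11H2 + 11.5 O2 -> 11 CO2 + 1 H2O
O2 needed = C + H/4 = 11 + 2/4 = 11.50 moles
Air moles = O2 / 0.209 = 11.50 / 0.209 = 55.02 moles air


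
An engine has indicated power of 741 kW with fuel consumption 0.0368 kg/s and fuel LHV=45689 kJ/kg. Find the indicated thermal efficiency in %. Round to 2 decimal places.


eta_ith = (IP / (mf * LHV)) * 100
Denominator = 0.0368 * 45689 = 1681.3552 kW
eta_ith = (741 / 1681.3552) * 100 = 44.07%


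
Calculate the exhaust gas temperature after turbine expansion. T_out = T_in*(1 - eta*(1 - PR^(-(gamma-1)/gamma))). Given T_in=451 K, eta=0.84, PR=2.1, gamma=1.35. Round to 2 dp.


T_out = T_in * (1 - eta * (1 - PR^(-(gamma-1)/gamma)))
Exponent = -(1.35-1)/1.35 = -0.25925926
PR^exp = 2.1^(-0.25925926) = 0.82501466
Factor = 1 - 0.84*(1 - 0.82501466) = 0.85301231
T_out = 451 * 0.85301231 = 384.71 K


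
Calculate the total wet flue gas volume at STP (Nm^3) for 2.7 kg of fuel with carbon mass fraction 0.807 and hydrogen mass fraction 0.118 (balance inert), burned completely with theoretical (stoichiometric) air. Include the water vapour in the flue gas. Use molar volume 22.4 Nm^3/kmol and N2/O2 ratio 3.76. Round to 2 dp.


Per kg fuel: CO2 = (C/12 kmol)*22.4 = (0.807/12)*22.4 = 1.50640 Nm^3
Per kg fuel: H2O = (H/2 kmol)*22.4 = (0.118/2)*22.4 = 1.32160 Nm^3
O2 needed per kg fuel = C/12 + H/4 = 0.807/12 + 0.118/4 = 0.09675000 kmol
Per kg fuel: N2 = O2*3.76*22.4 = 0.09675000*3.76*22.4 = 8.14867 Nm^3
Total per kg = 1.50640 + 1.32160 + 8.14867 = 10.97667 Nm^3
Total = 10.97667 * 2.7 = 29.64 Nm^3


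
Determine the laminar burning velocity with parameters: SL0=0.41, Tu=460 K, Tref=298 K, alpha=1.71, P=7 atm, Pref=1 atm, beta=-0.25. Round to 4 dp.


SL = SL0 * (Tu/Tref)^alpha * (P/Pref)^beta
T ratio = 460/298 = 1.54362416
(T ratio)^alpha = 1.54362416^1.71 = 2.100903
(P/Pref)^beta = 7^(-0.25) = 0.614788
SL = 0.41 * 2.100903 * 0.614788 = 0.5296 m/s


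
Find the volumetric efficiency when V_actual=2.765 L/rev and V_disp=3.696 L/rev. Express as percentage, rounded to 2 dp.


eta_v = (V_actual / V_disp) * 100
Ratio = 2.765 / 3.696 = 0.7481
eta_v = 0.7481 * 100 = 74.81%


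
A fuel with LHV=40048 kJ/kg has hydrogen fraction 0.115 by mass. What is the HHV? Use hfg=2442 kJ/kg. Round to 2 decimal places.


HHV = LHV + hfg * 9 * H
Water addition = 2442 * 9 * 0.115 = 2527.470 kJ/kg
HHV = 40048 + 2527.470 = 42575.47 kJ/kg


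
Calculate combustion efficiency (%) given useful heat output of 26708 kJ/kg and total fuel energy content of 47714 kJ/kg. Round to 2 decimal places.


Efficiency = (Q_useful / Q_fuel) * 100
Efficiency = (26708 / 47714) * 100
Efficiency = 0.5598 * 100 = 55.98%


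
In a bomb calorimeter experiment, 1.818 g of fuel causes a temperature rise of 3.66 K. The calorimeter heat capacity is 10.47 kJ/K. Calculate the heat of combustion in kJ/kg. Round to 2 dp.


Hc = C_cal * delta_T / m_fuel
Q_released = 10.47 * 3.66 = 38.3202 kJ
m_fuel = 1.818 g = 1.818/1000 kg = 0.001818 kg
Hc = 38.3202 / 0.001818 = 21078.22 kJ/kg


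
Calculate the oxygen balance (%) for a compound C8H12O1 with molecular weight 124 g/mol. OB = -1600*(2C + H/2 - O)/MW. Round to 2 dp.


OB = -1600 * (2C + H/2 - O) / MW
Inner = 2*8 + 12/2 - 1 = 21.00
OB = -1600 * 21.00 / 124 = -270.97%


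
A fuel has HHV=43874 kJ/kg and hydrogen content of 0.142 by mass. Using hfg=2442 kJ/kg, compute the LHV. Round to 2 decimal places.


LHV = HHV - hfg * 9 * H
Water correction = 2442 * 9 * 0.142 = 3120.876 kJ/kg
LHV = 43874 - 3120.876 = 40753.12 kJ/kg


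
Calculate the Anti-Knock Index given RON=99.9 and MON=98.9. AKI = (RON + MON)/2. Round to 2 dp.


AKI = (RON + MON) / 2
AKI = (99.9 + 98.9) / 2
AKI = 198.8 / 2 = 99.40


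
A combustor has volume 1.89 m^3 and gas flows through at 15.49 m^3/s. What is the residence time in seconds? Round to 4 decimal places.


tau = V / Q_flow
tau = 1.89 / 15.49 = 0.1220 s


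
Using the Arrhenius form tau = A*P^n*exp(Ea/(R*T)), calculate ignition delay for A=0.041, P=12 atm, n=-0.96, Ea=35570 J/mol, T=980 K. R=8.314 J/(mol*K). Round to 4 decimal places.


tau = A * P^n * exp(Ea/(R*T))
P^n = 12^(-0.96) = 0.09204199
Ea/(R*T) = 35570/(8.314*980) = 4.365638
exp(Ea/(R*T)) = 78.699632
tau = 0.041 * 0.09204199 * 78.699632 = 0.2970 ms


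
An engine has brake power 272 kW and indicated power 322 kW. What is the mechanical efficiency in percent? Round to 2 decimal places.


eta_mech = (BP / IP) * 100
Ratio = 272 / 322 = 0.8447
eta_mech = 0.8447 * 100 = 84.47%


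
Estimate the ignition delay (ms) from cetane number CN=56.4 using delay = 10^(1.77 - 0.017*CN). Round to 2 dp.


delay = 10^(1.77 - 0.017*CN)
Exponent = 1.77 - 0.017*56.4 = 0.8112
delay = 10^0.8112 = 6.47 ms


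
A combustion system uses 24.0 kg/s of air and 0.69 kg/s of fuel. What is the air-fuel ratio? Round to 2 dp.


AFR = m_air / m_fuel
AFR = 24.0 / 0.69 = 34.78


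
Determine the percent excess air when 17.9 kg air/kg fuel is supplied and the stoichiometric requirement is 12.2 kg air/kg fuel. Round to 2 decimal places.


Excess air = actual - stoichiometric = 17.9 - 12.2 = 5.70 kg/kg fuel
Excess air % = (excess / stoich) * 100 = (5.70 / 12.2) * 100 = 46.72%


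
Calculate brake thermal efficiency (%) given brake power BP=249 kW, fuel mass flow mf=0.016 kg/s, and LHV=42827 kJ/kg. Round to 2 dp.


eta_BTE = (BP / (mf * LHV)) * 100
Denominator = 0.016 * 42827 = 685.2320 kW
eta_BTE = (249 / 685.2320) * 100 = 36.34%


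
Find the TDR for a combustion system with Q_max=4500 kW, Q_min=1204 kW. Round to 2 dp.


TDR = Q_max / Q_min
TDR = 4500 / 1204 = 3.74


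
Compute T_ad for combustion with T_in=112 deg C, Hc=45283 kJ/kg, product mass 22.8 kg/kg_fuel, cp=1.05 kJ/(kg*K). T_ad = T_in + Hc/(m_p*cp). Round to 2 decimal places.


T_ad = T_in + Hc / (m_p * cp)
Denominator = 22.8 * 1.05 = 23.9400
Temperature rise = 45283 / 23.9400 = 1891.52 K
T_ad = 112 + 1891.52 = 2003.52 deg C


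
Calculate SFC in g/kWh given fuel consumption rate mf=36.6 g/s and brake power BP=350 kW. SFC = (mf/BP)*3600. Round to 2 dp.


SFC = (mf / BP) * 3600
Rate = 36.6 / 350 = 0.104571 g/(s*kW)
SFC = 0.104571 * 3600 = 376.46 g/kWh


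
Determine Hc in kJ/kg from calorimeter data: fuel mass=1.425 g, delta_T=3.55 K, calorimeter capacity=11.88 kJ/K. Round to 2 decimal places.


Hc = C_cal * delta_T / m_fuel
Q_released = 11.88 * 3.55 = 42.1740 kJ
m_fuel = 1.425 g = 1.425/1000 kg = 0.001425 kg
Hc = 42.1740 / 0.001425 = 29595.79 kJ/kg


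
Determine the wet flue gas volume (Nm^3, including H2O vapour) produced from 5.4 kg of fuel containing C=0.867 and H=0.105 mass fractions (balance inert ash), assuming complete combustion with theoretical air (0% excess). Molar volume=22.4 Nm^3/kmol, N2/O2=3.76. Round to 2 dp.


Per kg fuel: CO2 = (C/12 kmol)*22.4 = (0.867/12)*22.4 = 1.61840 Nm^3
Per kg fuel: H2O = (H/2 kmol)*22.4 = (0.105/2)*22.4 = 1.17600 Nm^3
O2 needed per kg fuel = C/12 + H/4 = 0.867/12 + 0.105/4 = 0.09850000 kmol
Per kg fuel: N2 = O2*3.76*22.4 = 0.09850000*3.76*22.4 = 8.29606 Nm^3
Total per kg = 1.61840 + 1.17600 + 8.29606 = 11.09046 Nm^3
Total = 11.09046 * 5.4 = 59.89 Nm^3


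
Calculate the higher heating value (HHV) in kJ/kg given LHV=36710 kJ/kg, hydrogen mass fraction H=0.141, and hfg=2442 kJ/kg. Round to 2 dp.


HHV = LHV + hfg * 9 * H
Water addition = 2442 * 9 * 0.141 = 3098.898 kJ/kg
HHV = 36710 + 3098.898 = 39808.90 kJ/kg


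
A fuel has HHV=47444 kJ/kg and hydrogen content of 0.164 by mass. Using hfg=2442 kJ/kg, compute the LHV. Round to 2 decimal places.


LHV = HHV - hfg * 9 * H
Water correction = 2442 * 9 * 0.164 = 3604.392 kJ/kg
LHV = 47444 - 3604.392 = 43839.61 kJ/kg


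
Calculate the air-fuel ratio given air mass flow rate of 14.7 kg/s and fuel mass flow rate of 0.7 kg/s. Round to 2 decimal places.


AFR = m_air / m_fuel
AFR = 14.7 / 0.7 = 21.00


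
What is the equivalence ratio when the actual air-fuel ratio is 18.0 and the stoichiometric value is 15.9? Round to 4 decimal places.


phi = AFR_stoich / AFR_actual
phi = 15.9 / 18.0 = 0.8833


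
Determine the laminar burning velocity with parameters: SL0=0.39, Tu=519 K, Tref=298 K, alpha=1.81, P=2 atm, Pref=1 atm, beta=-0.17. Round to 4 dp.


SL = SL0 * (Tu/Tref)^alpha * (P/Pref)^beta
T ratio = 519/298 = 1.74161074
(T ratio)^alpha = 1.74161074^1.81 = 2.729741
(P/Pref)^beta = 2^(-0.17) = 0.888843
SL = 0.39 * 2.729741 * 0.888843 = 0.9463 m/s


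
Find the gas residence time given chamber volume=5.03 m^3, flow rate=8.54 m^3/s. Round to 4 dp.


tau = V / Q_flow
tau = 5.03 / 8.54 = 0.5890 s


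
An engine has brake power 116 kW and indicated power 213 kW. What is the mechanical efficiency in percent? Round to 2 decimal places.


eta_mech = (BP / IP) * 100
Ratio = 116 / 213 = 0.5446
eta_mech = 0.5446 * 100 = 54.46%


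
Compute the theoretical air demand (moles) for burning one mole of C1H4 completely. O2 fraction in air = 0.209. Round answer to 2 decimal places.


Balanced combustion: C1H4 + 2 O2 -> 1 CO2 + 2 H2O
O2 needed = C + H/4 = 1 + 4/4 = 2.00 moles
Air moles = O2 / 0.209 = 2.00 / 0.209 = 9.57 moles air


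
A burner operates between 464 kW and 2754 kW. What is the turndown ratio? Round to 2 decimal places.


TDR = Q_max / Q_min
TDR = 2754 / 464 = 5.94


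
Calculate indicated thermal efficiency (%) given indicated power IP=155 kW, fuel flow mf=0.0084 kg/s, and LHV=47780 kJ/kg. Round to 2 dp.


eta_ith = (IP / (mf * LHV)) * 100
Denominator = 0.0084 * 47780 = 401.3520 kW
eta_ith = (155 / 401.3520) * 100 = 38.62%


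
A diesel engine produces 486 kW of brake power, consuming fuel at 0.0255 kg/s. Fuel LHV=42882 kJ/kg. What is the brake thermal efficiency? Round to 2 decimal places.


eta_BTE = (BP / (mf * LHV)) * 100
Denominator = 0.0255 * 42882 = 1093.4910 kW
eta_BTE = (486 / 1093.4910) * 100 = 44.44%


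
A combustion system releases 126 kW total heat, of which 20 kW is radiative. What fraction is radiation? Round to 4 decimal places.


f_rad = Q_rad / Q_total
f_rad = 20 / 126 = 0.1587


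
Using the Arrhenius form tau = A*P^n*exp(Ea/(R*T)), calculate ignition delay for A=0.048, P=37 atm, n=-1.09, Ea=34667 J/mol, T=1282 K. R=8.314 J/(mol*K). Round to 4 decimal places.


tau = A * P^n * exp(Ea/(R*T))
P^n = 37^(-1.09) = 0.01952811
Ea/(R*T) = 34667/(8.314*1282) = 3.252507
exp(Ea/(R*T)) = 25.855073
tau = 0.048 * 0.01952811 * 25.855073 = 0.0242 ms


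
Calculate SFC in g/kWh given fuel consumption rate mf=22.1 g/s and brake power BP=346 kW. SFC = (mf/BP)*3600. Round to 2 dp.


SFC = (mf / BP) * 3600
Rate = 22.1 / 346 = 0.063873 g/(s*kW)
SFC = 0.063873 * 3600 = 229.94 g/kWh


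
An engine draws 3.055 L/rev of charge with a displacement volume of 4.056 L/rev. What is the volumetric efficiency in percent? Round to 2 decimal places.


eta_v = (V_actual / V_disp) * 100
Ratio = 3.055 / 4.056 = 0.7532
eta_v = 0.7532 * 100 = 75.32%


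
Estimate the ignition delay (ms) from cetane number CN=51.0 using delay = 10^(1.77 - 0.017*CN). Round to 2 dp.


delay = 10^(1.77 - 0.017*CN)
Exponent = 1.77 - 0.017*51.0 = 0.9030
delay = 10^0.9030 = 8.00 ms


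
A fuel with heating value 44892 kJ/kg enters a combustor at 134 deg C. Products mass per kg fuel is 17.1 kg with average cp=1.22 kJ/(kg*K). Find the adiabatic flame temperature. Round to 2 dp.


T_ad = T_in + Hc / (m_p * cp)
Denominator = 17.1 * 1.22 = 20.8620
Temperature rise = 44892 / 20.8620 = 2151.86 K
T_ad = 134 + 2151.86 = 2285.86 deg C


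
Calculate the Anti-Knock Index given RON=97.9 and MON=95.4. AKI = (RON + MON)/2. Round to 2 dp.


AKI = (RON + MON) / 2
AKI = (97.9 + 95.4) / 2
AKI = 193.3 / 2 = 96.65


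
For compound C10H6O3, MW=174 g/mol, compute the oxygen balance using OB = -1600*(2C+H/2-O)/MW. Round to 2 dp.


OB = -1600 * (2C + H/2 - O) / MW
Inner = 2*10 + 6/2 - 3 = 20.00
OB = -1600 * 20.00 / 174 = -183.91%


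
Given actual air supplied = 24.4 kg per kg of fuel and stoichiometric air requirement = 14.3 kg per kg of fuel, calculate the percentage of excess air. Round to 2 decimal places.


Excess air = actual - stoichiometric = 24.4 - 14.3 = 10.10 kg/kg fuel
Excess air % = (excess / stoich) * 100 = (10.10 / 14.3) * 100 = 70.63%


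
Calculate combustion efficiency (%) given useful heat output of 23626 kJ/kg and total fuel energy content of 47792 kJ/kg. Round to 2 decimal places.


Efficiency = (Q_useful / Q_fuel) * 100
Efficiency = (23626 / 47792) * 100
Efficiency = 0.4944 * 100 = 49.44%


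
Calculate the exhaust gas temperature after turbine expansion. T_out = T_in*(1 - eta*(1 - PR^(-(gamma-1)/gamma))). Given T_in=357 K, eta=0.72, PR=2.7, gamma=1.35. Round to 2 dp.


T_out = T_in * (1 - eta * (1 - PR^(-(gamma-1)/gamma)))
Exponent = -(1.35-1)/1.35 = -0.25925926
PR^exp = 2.7^(-0.25925926) = 0.77297411
Factor = 1 - 0.72*(1 - 0.77297411) = 0.83654136
T_out = 357 * 0.83654136 = 298.65 K


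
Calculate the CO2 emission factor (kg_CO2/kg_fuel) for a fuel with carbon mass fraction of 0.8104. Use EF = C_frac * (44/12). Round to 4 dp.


EF = C_frac * (M_CO2 / M_C)
EF = 0.8104 * (44/12)
EF = 0.8104 * 3.666667 = 2.9715 kg_CO2/kg_fuel


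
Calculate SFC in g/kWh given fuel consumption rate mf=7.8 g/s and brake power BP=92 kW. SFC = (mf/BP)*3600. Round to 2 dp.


SFC = (mf / BP) * 3600
Rate = 7.8 / 92 = 0.084783 g/(s*kW)
SFC = 0.084783 * 3600 = 305.22 g/kWh


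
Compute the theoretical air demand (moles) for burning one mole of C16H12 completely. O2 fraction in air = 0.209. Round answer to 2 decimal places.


Balanced combustion: C16H12 + 19 O2 -> 16 CO2 + 6 H2O
O2 needed = C + H/4 = 16 + 12/4 = 19.00 moles
Air moles = O2 / 0.209 = 19.00 / 0.209 = 90.91 moles air


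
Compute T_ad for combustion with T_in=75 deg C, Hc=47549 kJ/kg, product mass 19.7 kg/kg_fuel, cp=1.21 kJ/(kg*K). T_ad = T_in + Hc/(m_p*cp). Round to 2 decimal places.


T_ad = T_in + Hc / (m_p * cp)
Denominator = 19.7 * 1.21 = 23.8370
Temperature rise = 47549 / 23.8370 = 1994.76 K
T_ad = 75 + 1994.76 = 2069.76 deg C


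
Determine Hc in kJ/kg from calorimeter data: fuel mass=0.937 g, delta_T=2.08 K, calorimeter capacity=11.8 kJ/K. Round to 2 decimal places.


Hc = C_cal * delta_T / m_fuel
Q_released = 11.8 * 2.08 = 24.5440 kJ
m_fuel = 0.937 g = 0.937/1000 kg = 0.000937 kg
Hc = 24.5440 / 0.000937 = 26194.24 kJ/kg


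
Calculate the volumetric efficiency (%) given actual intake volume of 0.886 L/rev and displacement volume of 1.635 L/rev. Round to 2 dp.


eta_v = (V_actual / V_disp) * 100
Ratio = 0.886 / 1.635 = 0.5419
eta_v = 0.5419 * 100 = 54.19%


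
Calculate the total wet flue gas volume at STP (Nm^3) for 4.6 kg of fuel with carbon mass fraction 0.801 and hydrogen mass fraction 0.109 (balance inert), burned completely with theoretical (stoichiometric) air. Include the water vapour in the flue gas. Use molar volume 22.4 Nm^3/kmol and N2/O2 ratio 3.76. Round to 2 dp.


Per kg fuel: CO2 = (C/12 kmol)*22.4 = (0.801/12)*22.4 = 1.49520 Nm^3
Per kg fuel: H2O = (H/2 kmol)*22.4 = (0.109/2)*22.4 = 1.22080 Nm^3
O2 needed per kg fuel = C/12 + H/4 = 0.801/12 + 0.109/4 = 0.09400000 kmol
Per kg fuel: N2 = O2*3.76*22.4 = 0.09400000*3.76*22.4 = 7.91706 Nm^3
Total per kg = 1.49520 + 1.22080 + 7.91706 = 10.63306 Nm^3
Total = 10.63306 * 4.6 = 48.91 Nm^3


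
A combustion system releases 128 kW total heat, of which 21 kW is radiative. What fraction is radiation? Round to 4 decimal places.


f_rad = Q_rad / Q_total
f_rad = 21 / 128 = 0.1641


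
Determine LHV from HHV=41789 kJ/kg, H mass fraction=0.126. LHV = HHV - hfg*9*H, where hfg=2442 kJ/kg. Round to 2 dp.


LHV = HHV - hfg * 9 * H
Water correction = 2442 * 9 * 0.126 = 2769.228 kJ/kg
LHV = 41789 - 2769.228 = 39019.77 kJ/kg


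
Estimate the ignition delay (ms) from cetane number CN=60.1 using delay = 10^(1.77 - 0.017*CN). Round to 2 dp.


delay = 10^(1.77 - 0.017*CN)
Exponent = 1.77 - 0.017*60.1 = 0.7483
delay = 10^0.7483 = 5.60 ms


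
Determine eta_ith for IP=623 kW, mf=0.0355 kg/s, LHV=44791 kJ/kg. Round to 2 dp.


eta_ith = (IP / (mf * LHV)) * 100
Denominator = 0.0355 * 44791 = 1590.0805 kW
eta_ith = (623 / 1590.0805) * 100 = 39.18%


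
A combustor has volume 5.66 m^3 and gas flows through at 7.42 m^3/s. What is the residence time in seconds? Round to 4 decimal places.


tau = V / Q_flow
tau = 5.66 / 7.42 = 0.7628 s


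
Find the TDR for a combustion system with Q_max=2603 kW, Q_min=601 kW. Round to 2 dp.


TDR = Q_max / Q_min
TDR = 2603 / 601 = 4.33


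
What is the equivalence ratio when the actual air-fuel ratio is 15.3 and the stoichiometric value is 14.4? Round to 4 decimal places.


phi = AFR_stoich / AFR_actual
phi = 14.4 / 15.3 = 0.9412


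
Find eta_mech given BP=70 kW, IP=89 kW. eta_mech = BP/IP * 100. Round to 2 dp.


eta_mech = (BP / IP) * 100
Ratio = 70 / 89 = 0.7865
eta_mech = 0.7865 * 100 = 78.65%


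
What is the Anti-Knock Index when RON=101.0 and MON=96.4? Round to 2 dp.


AKI = (RON + MON) / 2
AKI = (101.0 + 96.4) / 2
AKI = 197.4 / 2 = 98.70


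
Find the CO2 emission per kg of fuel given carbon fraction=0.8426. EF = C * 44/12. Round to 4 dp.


EF = C_frac * (M_CO2 / M_C)
EF = 0.8426 * (44/12)
EF = 0.8426 * 3.666667 = 3.0895 kg_CO2/kg_fuel


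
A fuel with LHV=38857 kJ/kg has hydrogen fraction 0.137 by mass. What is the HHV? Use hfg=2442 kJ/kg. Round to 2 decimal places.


HHV = LHV + hfg * 9 * H
Water addition = 2442 * 9 * 0.137 = 3010.986 kJ/kg
HHV = 38857 + 3010.986 = 41867.99 kJ/kg


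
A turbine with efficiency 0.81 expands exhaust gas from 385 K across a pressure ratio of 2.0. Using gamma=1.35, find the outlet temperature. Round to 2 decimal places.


T_out = T_in * (1 - eta * (1 - PR^(-(gamma-1)/gamma)))
Exponent = -(1.35-1)/1.35 = -0.25925926
PR^exp = 2.0^(-0.25925926) = 0.83551680
Factor = 1 - 0.81*(1 - 0.83551680) = 0.86676861
T_out = 385 * 0.86676861 = 333.71 K


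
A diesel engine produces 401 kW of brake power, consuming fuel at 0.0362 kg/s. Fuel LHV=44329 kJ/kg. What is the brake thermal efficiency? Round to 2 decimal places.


eta_BTE = (BP / (mf * LHV)) * 100
Denominator = 0.0362 * 44329 = 1604.7098 kW
eta_BTE = (401 / 1604.7098) * 100 = 24.99%


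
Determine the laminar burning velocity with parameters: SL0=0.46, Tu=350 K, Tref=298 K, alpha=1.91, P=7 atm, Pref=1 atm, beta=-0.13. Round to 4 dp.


SL = SL0 * (Tu/Tref)^alpha * (P/Pref)^beta
T ratio = 350/298 = 1.17449664
(T ratio)^alpha = 1.17449664^1.91 = 1.359618
(P/Pref)^beta = 7^(-0.13) = 0.776492
SL = 0.46 * 1.359618 * 0.776492 = 0.4856 m/s


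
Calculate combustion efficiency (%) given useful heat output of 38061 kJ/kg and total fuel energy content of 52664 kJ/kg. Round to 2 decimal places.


Efficiency = (Q_useful / Q_fuel) * 100
Efficiency = (38061 / 52664) * 100
Efficiency = 0.7227 * 100 = 72.27%


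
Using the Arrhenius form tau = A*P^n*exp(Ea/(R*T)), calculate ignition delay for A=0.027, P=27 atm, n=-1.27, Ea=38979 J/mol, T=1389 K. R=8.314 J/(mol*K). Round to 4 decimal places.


tau = A * P^n * exp(Ea/(R*T))
P^n = 27^(-1.27) = 0.01521136
Ea/(R*T) = 38979/(8.314*1389) = 3.375347
exp(Ea/(R*T)) = 29.234426
tau = 0.027 * 0.01521136 * 29.234426 = 0.0120 ms


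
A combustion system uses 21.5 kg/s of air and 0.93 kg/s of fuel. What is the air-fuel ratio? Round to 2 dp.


AFR = m_air / m_fuel
AFR = 21.5 / 0.93 = 23.12


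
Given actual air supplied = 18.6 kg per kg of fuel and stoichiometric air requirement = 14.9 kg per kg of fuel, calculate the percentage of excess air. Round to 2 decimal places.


Excess air = actual - stoichiometric = 18.6 - 14.9 = 3.70 kg/kg fuel
Excess air % = (excess / stoich) * 100 = (3.70 / 14.9) * 100 = 24.83%


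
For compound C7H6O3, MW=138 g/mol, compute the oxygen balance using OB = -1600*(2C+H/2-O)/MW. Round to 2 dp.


OB = -1600 * (2C + H/2 - O) / MW
Inner = 2*7 + 6/2 - 3 = 14.00
OB = -1600 * 14.00 / 138 = -162.32%


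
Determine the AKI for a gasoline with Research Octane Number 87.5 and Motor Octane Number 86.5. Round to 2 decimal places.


AKI = (RON + MON) / 2
AKI = (87.5 + 86.5) / 2
AKI = 174.0 / 2 = 87.00


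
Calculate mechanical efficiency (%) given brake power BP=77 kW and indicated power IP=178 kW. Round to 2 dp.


eta_mech = (BP / IP) * 100
Ratio = 77 / 178 = 0.4326
eta_mech = 0.4326 * 100 = 43.26%


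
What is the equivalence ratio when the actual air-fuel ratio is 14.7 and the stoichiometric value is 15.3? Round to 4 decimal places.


phi = AFR_stoich / AFR_actual
phi = 15.3 / 14.7 = 1.0408


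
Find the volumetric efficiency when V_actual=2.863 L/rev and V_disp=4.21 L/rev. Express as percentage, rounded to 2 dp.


eta_v = (V_actual / V_disp) * 100
Ratio = 2.863 / 4.21 = 0.6800
eta_v = 0.6800 * 100 = 68.00%


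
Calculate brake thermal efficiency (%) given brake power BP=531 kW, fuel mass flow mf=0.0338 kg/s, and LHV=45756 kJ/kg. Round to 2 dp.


eta_BTE = (BP / (mf * LHV)) * 100
Denominator = 0.0338 * 45756 = 1546.5528 kW
eta_BTE = (531 / 1546.5528) * 100 = 34.33%


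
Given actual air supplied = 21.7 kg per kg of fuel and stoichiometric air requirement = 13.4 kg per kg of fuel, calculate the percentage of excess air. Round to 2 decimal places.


Excess air = actual - stoichiometric = 21.7 - 13.4 = 8.30 kg/kg fuel
Excess air % = (excess / stoich) * 100 = (8.30 / 13.4) * 100 = 61.94%


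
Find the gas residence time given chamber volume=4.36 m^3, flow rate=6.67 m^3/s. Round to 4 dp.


tau = V / Q_flow
tau = 4.36 / 6.67 = 0.6537 s


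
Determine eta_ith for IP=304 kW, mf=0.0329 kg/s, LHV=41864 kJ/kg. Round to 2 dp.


eta_ith = (IP / (mf * LHV)) * 100
Denominator = 0.0329 * 41864 = 1377.3256 kW
eta_ith = (304 / 1377.3256) * 100 = 22.07%


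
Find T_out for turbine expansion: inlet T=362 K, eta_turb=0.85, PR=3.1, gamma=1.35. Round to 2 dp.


T_out = T_in * (1 - eta * (1 - PR^(-(gamma-1)/gamma)))
Exponent = -(1.35-1)/1.35 = -0.25925926
PR^exp = 3.1^(-0.25925926) = 0.74577862
Factor = 1 - 0.85*(1 - 0.74577862) = 0.78391183
T_out = 362 * 0.78391183 = 283.78 K


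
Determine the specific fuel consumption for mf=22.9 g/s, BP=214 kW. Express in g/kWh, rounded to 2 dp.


SFC = (mf / BP) * 3600
Rate = 22.9 / 214 = 0.107009 g/(s*kW)
SFC = 0.107009 * 3600 = 385.23 g/kWh
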